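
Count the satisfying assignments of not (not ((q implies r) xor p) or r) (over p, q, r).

  p   |   q   |   r   || (q implies r) | ((q implies r) xor p) | not ((q implies r) xor p) |   φ  
False | False | False ||      True     |          True         |           False           |  True
False | False |  True ||      True     |          True         |           False           | False
False |  True | False ||     False     |         False         |            True           | False
False |  True |  True ||      True     |          True         |           False           | False
 True | False | False ||      True     |         False         |            True           | False
 True | False |  True ||      True     |         False         |            True           | False
 True |  True | False ||     False     |          True         |           False           |  True
 True |  True |  True ||      True     |         False         |            True           | False
The formula is true on 2 of the 8 rows.

2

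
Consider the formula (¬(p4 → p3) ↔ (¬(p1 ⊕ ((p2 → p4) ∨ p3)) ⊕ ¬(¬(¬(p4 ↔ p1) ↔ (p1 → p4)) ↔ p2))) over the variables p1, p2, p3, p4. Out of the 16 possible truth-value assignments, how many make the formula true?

8

p1 | p2 | p3 | p4 | φ
-- | -- | -- | -- | -
F  | F  | F  | F  | F
F  | F  | F  | T  | F
F  | F  | T  | F  | F
F  | F  | T  | T  | T
F  | T  | F  | F  | F
F  | T  | F  | T  | T
F  | T  | T  | F  | T
F  | T  | T  | T  | F
T  | F  | F  | F  | T
T  | F  | F  | T  | F
T  | F  | T  | F  | T
T  | F  | T  | T  | T
T  | T  | F  | F  | T
T  | T  | F  | T  | T
T  | T  | T  | F  | F
T  | T  | T  | T  | F
The formula is true on 8 of the 16 rows.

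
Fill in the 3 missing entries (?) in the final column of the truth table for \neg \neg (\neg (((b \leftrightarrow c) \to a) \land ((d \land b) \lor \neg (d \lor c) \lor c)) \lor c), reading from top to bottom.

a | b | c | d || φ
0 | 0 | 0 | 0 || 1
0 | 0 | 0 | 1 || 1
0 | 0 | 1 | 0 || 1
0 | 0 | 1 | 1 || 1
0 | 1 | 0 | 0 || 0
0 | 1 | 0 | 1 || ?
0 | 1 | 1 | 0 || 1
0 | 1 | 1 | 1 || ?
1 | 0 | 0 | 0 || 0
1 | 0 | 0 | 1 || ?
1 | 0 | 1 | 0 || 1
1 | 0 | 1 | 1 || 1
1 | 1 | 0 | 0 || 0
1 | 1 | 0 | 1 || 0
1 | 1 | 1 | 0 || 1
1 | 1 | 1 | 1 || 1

Row 6: (\neg (((b \leftrightarrow c) \to a) \land ((d \land b) \lor \neg (d \lor c) \lor c)) \lor c) = 0, \neg (\neg (((b \leftrightarrow c) \to a) \land ((d \land b) \lor \neg (d \lor c) \lor c)) \lor c) = 1, so the formula = 0.
Row 8: (\neg (((b \leftrightarrow c) \to a) \land ((d \land b) \lor \neg (d \lor c) \lor c)) \lor c) = 1, \neg (\neg (((b \leftrightarrow c) \to a) \land ((d \land b) \lor \neg (d \lor c) \lor c)) \lor c) = 0, so the formula = 1.
Row 10: (\neg (((b \leftrightarrow c) \to a) \land ((d \land b) \lor \neg (d \lor c) \lor c)) \lor c) = 1, \neg (\neg (((b \leftrightarrow c) \to a) \land ((d \land b) \lor \neg (d \lor c) \lor c)) \lor c) = 0, so the formula = 1.

0, 1, 1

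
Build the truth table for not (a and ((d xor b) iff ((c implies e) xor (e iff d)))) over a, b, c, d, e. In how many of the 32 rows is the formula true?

24

a | b | c | d | e || φ
F | F | F | F | F || T
F | F | F | F | T || T
F | F | F | T | F || T
F | F | F | T | T || T
F | F | T | F | F || T
F | F | T | F | T || T
F | F | T | T | F || T
F | F | T | T | T || T
F | T | F | F | F || T
F | T | F | F | T || T
F | T | F | T | F || T
F | T | F | T | T || T
F | T | T | F | F || T
F | T | T | F | T || T
F | T | T | T | F || T
F | T | T | T | T || T
T | F | F | F | F || F
T | F | F | F | T || T
T | F | F | T | F || F
T | F | F | T | T || T
T | F | T | F | F || T
T | F | T | F | T || T
T | F | T | T | F || T
T | F | T | T | T || T
T | T | F | F | F || T
T | T | F | F | T || F
T | T | F | T | F || T
T | T | F | T | T || F
T | T | T | F | F || F
T | T | T | F | T || F
T | T | T | T | F || F
T | T | T | T | T || F
The formula is true on 24 of the 32 rows.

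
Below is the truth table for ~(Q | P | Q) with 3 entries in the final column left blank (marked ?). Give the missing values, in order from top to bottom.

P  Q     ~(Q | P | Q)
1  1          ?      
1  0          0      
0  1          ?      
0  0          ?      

0, 0, 1

Row P=1, Q=1: (Q | P | Q) = 1, so ~(Q | P | Q) = 0.
Row P=0, Q=1: (Q | P | Q) = 1, so ~(Q | P | Q) = 0.
Row P=0, Q=0: (Q | P | Q) = 0, so ~(Q | P | Q) = 1.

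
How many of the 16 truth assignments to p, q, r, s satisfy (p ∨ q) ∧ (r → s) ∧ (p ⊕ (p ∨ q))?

3

p | q | r | s | (p ∨ q) | (r → s) | (p ⊕ (p ∨ q)) | φ
- | - | - | - | ------- | ------- | ------------- | -
F | F | F | F |    F    |    T    |       F       | F
F | F | F | T |    F    |    T    |       F       | F
F | F | T | F |    F    |    F    |       F       | F
F | F | T | T |    F    |    T    |       F       | F
F | T | F | F |    T    |    T    |       T       | T
F | T | F | T |    T    |    T    |       T       | T
F | T | T | F |    T    |    F    |       T       | F
F | T | T | T |    T    |    T    |       T       | T
T | F | F | F |    T    |    T    |       F       | F
T | F | F | T |    T    |    T    |       F       | F
T | F | T | F |    T    |    F    |       F       | F
T | F | T | T |    T    |    T    |       F       | F
T | T | F | F |    T    |    T    |       F       | F
T | T | F | T |    T    |    T    |       F       | F
T | T | T | F |    T    |    F    |       F       | F
T | T | T | T |    T    |    T    |       F       | F
The formula is true on 3 of the 16 rows.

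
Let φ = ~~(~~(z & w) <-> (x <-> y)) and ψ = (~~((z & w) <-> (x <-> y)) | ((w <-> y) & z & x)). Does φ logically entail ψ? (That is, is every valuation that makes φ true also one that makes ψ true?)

yes

x | y | z | w || φ | ψ
F | F | F | F || F | F
F | F | F | T || F | F
F | F | T | F || F | F
F | F | T | T || T | T
F | T | F | F || T | T
F | T | F | T || T | T
F | T | T | F || T | T
F | T | T | T || F | F
T | F | F | F || T | T
T | F | F | T || T | T
T | F | T | F || T | T
T | F | T | T || F | F
T | T | F | F || F | F
T | T | F | T || F | F
T | T | T | F || F | F
T | T | T | T || T | T
In every row where φ is true, ψ is also true, so φ ⊨ ψ.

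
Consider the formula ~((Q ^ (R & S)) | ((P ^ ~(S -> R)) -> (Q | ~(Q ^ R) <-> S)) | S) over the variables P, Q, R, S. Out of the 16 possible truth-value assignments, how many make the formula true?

P  Q  R  S     (R & S)  (Q ^ (R & S))  (S -> R)  ~(S -> R)  (P ^ ~(S -> R))  (Q ^ R)  ~(Q ^ R)  (Q | ~(Q ^ R))  ((Q | ~(Q ^ R)) <-> S)  φ
T  T  T  T        T           F           T          F             T            F        T            T                   T             F
T  T  T  F        F           T           T          F             T            F        T            T                   F             F
T  T  F  T        F           T           F          T             F            T        F            T                   T             F
T  T  F  F        F           T           T          F             T            T        F            T                   F             F
T  F  T  T        T           T           T          F             T            T        F            F                   F             F
T  F  T  F        F           F           T          F             T            T        F            F                   T             F
T  F  F  T        F           F           F          T             F            F        T            T                   T             F
T  F  F  F        F           F           T          F             T            F        T            T                   F             T
F  T  T  T        T           F           T          F             F            F        T            T                   T             F
F  T  T  F        F           T           T          F             F            F        T            T                   F             F
F  T  F  T        F           T           F          T             T            T        F            T                   T             F
F  T  F  F        F           T           T          F             F            T        F            T                   F             F
F  F  T  T        T           T           T          F             F            T        F            F                   F             F
F  F  T  F        F           F           T          F             F            T        F            F                   T             F
F  F  F  T        F           F           F          T             T            F        T            T                   T             F
F  F  F  F        F           F           T          F             F            F        T            T                   F             F
The formula is true on 1 of the 16 rows.

1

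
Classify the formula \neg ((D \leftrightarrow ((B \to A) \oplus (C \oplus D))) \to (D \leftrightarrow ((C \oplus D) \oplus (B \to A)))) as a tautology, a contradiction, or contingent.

A  B  C  D  |  (B \to A)  (C \oplus D)  φ
T  T  T  T  |      T           F        F
T  T  T  F  |      T           T        F
T  T  F  T  |      T           T        F
T  T  F  F  |      T           F        F
T  F  T  T  |      T           F        F
T  F  T  F  |      T           T        F
T  F  F  T  |      T           T        F
T  F  F  F  |      T           F        F
F  T  T  T  |      F           F        F
F  T  T  F  |      F           T        F
F  T  F  T  |      F           T        F
F  T  F  F  |      F           F        F
F  F  T  T  |      T           F        F
F  F  T  F  |      T           T        F
F  F  F  T  |      T           T        F
F  F  F  F  |      T           F        F
Every row is F, so the formula is a contradiction.

contradiction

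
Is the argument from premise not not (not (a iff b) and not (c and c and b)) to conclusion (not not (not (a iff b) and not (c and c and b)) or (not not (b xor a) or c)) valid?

a  b  c  |  φ  ψ
T  T  T  |  F  T
T  T  F  |  F  F
T  F  T  |  T  T
T  F  F  |  T  T
F  T  T  |  F  T
F  T  F  |  T  T
F  F  T  |  F  T
F  F  F  |  F  F
In every row where φ is true, ψ is also true, so φ ⊨ ψ.

yes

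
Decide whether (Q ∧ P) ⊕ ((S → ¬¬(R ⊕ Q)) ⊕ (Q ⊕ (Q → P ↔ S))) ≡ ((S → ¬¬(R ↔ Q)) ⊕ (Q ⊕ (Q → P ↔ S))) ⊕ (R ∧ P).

not equivalent

P | Q | R | S || φ | ψ
0 | 0 | 0 | 0 || 1 | 1
0 | 0 | 0 | 1 || 1 | 0
0 | 0 | 1 | 0 || 1 | 1
0 | 0 | 1 | 1 || 0 | 1
0 | 1 | 0 | 0 || 1 | 1
0 | 1 | 0 | 1 || 0 | 1
0 | 1 | 1 | 0 || 1 | 1
0 | 1 | 1 | 1 || 1 | 0
1 | 0 | 0 | 0 || 1 | 1
1 | 0 | 0 | 1 || 1 | 0
1 | 0 | 1 | 0 || 1 | 0
1 | 0 | 1 | 1 || 0 | 0
1 | 1 | 0 | 0 || 1 | 0
1 | 1 | 0 | 1 || 0 | 0
1 | 1 | 1 | 0 || 1 | 1
1 | 1 | 1 | 1 || 1 | 0
The columns differ at P=0, Q=0, R=0, S=1 (φ=1, ψ=0), so they are not equivalent.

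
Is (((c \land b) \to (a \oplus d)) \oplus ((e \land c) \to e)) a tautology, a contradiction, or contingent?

contingent

a | b | c | d | e || φ
1 | 1 | 1 | 1 | 1 || 1
1 | 1 | 1 | 1 | 0 || 1
1 | 1 | 1 | 0 | 1 || 0
1 | 1 | 1 | 0 | 0 || 0
1 | 1 | 0 | 1 | 1 || 0
1 | 1 | 0 | 1 | 0 || 0
1 | 1 | 0 | 0 | 1 || 0
1 | 1 | 0 | 0 | 0 || 0
1 | 0 | 1 | 1 | 1 || 0
1 | 0 | 1 | 1 | 0 || 0
1 | 0 | 1 | 0 | 1 || 0
1 | 0 | 1 | 0 | 0 || 0
1 | 0 | 0 | 1 | 1 || 0
1 | 0 | 0 | 1 | 0 || 0
1 | 0 | 0 | 0 | 1 || 0
1 | 0 | 0 | 0 | 0 || 0
0 | 1 | 1 | 1 | 1 || 0
0 | 1 | 1 | 1 | 0 || 0
0 | 1 | 1 | 0 | 1 || 1
0 | 1 | 1 | 0 | 0 || 1
0 | 1 | 0 | 1 | 1 || 0
0 | 1 | 0 | 1 | 0 || 0
0 | 1 | 0 | 0 | 1 || 0
0 | 1 | 0 | 0 | 0 || 0
0 | 0 | 1 | 1 | 1 || 0
0 | 0 | 1 | 1 | 0 || 0
0 | 0 | 1 | 0 | 1 || 0
0 | 0 | 1 | 0 | 0 || 0
0 | 0 | 0 | 1 | 1 || 0
0 | 0 | 0 | 1 | 0 || 0
0 | 0 | 0 | 0 | 1 || 0
0 | 0 | 0 | 0 | 0 || 0
4 of 32 rows are 1, so the formula is contingent.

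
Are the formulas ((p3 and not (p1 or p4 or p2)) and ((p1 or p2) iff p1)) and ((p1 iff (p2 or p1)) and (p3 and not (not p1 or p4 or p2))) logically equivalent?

not equivalent

p1 | p2 | p3 | p4 | φ | ψ
-- | -- | -- | -- | - | -
0  | 0  | 0  | 0  | 0 | 0
0  | 0  | 0  | 1  | 0 | 0
0  | 0  | 1  | 0  | 1 | 0
0  | 0  | 1  | 1  | 0 | 0
0  | 1  | 0  | 0  | 0 | 0
0  | 1  | 0  | 1  | 0 | 0
0  | 1  | 1  | 0  | 0 | 0
0  | 1  | 1  | 1  | 0 | 0
1  | 0  | 0  | 0  | 0 | 0
1  | 0  | 0  | 1  | 0 | 0
1  | 0  | 1  | 0  | 0 | 1
1  | 0  | 1  | 1  | 0 | 0
1  | 1  | 0  | 0  | 0 | 0
1  | 1  | 0  | 1  | 0 | 0
1  | 1  | 1  | 0  | 0 | 0
1  | 1  | 1  | 1  | 0 | 0
The columns differ at p1=0, p2=0, p3=1, p4=0 (φ=1, ψ=0), so they are not equivalent.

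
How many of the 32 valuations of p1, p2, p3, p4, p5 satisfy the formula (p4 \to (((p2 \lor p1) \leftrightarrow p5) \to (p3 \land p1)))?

26

  p1  |   p2  |   p3  |   p4  |   p5  |   φ  
----- | ----- | ----- | ----- | ----- | -----
 True |  True |  True |  True |  True |  True
 True |  True |  True |  True | False |  True
 True |  True |  True | False |  True |  True
 True |  True |  True | False | False |  True
 True |  True | False |  True |  True | False
 True |  True | False |  True | False |  True
 True |  True | False | False |  True |  True
 True |  True | False | False | False |  True
 True | False |  True |  True |  True |  True
 True | False |  True |  True | False |  True
 True | False |  True | False |  True |  True
 True | False |  True | False | False |  True
 True | False | False |  True |  True | False
 True | False | False |  True | False |  True
 True | False | False | False |  True |  True
 True | False | False | False | False |  True
False |  True |  True |  True |  True | False
False |  True |  True |  True | False |  True
False |  True |  True | False |  True |  True
False |  True |  True | False | False |  True
False |  True | False |  True |  True | False
False |  True | False |  True | False |  True
False |  True | False | False |  True |  True
False |  True | False | False | False |  True
False | False |  True |  True |  True |  True
False | False |  True |  True | False | False
False | False |  True | False |  True |  True
False | False |  True | False | False |  True
False | False | False |  True |  True |  True
False | False | False |  True | False | False
False | False | False | False |  True |  True
False | False | False | False | False |  True
The formula is true on 26 of the 32 rows.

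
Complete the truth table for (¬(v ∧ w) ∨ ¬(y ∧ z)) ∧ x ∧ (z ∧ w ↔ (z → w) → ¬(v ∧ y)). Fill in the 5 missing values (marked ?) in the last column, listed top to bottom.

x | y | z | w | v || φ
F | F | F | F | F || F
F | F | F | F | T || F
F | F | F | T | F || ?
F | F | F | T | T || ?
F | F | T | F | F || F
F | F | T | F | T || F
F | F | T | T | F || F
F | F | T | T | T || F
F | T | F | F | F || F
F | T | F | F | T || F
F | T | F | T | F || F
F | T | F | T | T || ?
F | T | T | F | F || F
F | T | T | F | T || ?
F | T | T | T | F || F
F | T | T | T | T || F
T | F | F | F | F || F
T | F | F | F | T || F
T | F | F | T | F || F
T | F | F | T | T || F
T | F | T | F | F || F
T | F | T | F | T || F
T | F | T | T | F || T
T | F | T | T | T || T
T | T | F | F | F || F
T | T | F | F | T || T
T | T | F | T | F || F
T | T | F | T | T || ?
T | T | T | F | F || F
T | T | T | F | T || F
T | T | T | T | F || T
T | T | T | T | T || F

Row x=F, y=F, z=F, w=T, v=F: (¬(v ∧ w) ∨ ¬(y ∧ z)) = T, (x ∧ (z ∧ w ↔ (z → w) → ¬(v ∧ y))) = F, so the formula = F.
Row x=F, y=F, z=F, w=T, v=T: (¬(v ∧ w) ∨ ¬(y ∧ z)) = T, (x ∧ (z ∧ w ↔ (z → w) → ¬(v ∧ y))) = F, so the formula = F.
Row x=F, y=T, z=F, w=T, v=T: (¬(v ∧ w) ∨ ¬(y ∧ z)) = T, (x ∧ (z ∧ w ↔ (z → w) → ¬(v ∧ y))) = F, so the formula = F.
Row x=F, y=T, z=T, w=F, v=T: (¬(v ∧ w) ∨ ¬(y ∧ z)) = T, (x ∧ (z ∧ w ↔ (z → w) → ¬(v ∧ y))) = F, so the formula = F.
Row x=T, y=T, z=F, w=T, v=T: (¬(v ∧ w) ∨ ¬(y ∧ z)) = T, (x ∧ (z ∧ w ↔ (z → w) → ¬(v ∧ y))) = T, so the formula = T.

F, F, F, F, T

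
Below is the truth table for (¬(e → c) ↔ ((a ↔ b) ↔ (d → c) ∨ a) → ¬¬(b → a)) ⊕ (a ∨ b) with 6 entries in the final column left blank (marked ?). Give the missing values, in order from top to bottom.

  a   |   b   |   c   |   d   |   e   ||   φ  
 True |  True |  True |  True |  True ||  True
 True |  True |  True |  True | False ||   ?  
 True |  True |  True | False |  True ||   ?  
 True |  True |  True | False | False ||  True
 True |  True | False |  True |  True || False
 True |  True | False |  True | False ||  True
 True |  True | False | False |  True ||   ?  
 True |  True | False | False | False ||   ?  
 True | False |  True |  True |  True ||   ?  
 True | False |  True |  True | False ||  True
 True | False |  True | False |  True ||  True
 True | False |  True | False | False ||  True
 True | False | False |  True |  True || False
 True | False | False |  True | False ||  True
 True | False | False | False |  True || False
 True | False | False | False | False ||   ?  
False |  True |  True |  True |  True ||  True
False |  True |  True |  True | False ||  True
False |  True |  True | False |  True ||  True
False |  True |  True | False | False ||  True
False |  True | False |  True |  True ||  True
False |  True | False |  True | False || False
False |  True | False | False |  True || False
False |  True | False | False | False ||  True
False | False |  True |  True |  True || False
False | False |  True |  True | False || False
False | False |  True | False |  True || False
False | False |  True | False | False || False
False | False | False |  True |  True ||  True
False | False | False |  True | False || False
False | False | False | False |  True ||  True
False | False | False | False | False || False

Row a=True, b=True, c=True, d=True, e=False: (¬(e → c) ↔ ((a ↔ b) ↔ (d → c) ∨ a) → ¬¬(b → a)) = False, (a ∨ b) = True, so the formula = True.
Row a=True, b=True, c=True, d=False, e=True: (¬(e → c) ↔ ((a ↔ b) ↔ (d → c) ∨ a) → ¬¬(b → a)) = False, (a ∨ b) = True, so the formula = True.
Row a=True, b=True, c=False, d=False, e=True: (¬(e → c) ↔ ((a ↔ b) ↔ (d → c) ∨ a) → ¬¬(b → a)) = True, (a ∨ b) = True, so the formula = False.
Row a=True, b=True, c=False, d=False, e=False: (¬(e → c) ↔ ((a ↔ b) ↔ (d → c) ∨ a) → ¬¬(b → a)) = False, (a ∨ b) = True, so the formula = True.
Row a=True, b=False, c=True, d=True, e=True: (¬(e → c) ↔ ((a ↔ b) ↔ (d → c) ∨ a) → ¬¬(b → a)) = False, (a ∨ b) = True, so the formula = True.
Row a=True, b=False, c=False, d=False, e=False: (¬(e → c) ↔ ((a ↔ b) ↔ (d → c) ∨ a) → ¬¬(b → a)) = False, (a ∨ b) = True, so the formula = True.

True, True, False, True, True, True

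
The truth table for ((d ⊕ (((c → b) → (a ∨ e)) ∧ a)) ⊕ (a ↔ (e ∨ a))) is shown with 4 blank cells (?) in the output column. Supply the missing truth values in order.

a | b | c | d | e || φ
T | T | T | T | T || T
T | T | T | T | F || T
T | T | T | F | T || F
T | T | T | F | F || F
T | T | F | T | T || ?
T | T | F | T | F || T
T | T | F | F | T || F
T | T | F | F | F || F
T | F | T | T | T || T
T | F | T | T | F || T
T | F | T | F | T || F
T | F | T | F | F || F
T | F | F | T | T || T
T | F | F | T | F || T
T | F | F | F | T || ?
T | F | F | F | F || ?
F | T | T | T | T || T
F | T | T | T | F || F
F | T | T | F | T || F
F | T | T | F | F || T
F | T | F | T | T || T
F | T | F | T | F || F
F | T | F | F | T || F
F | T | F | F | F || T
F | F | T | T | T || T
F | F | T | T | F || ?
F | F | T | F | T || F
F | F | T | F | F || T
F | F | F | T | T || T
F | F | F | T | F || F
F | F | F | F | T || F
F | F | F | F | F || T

T, F, F, F

Row a=T, b=T, c=F, d=T, e=T: (d ⊕ (((c → b) → (a ∨ e)) ∧ a)) = F, (a ↔ (e ∨ a)) = T, so the formula = T.
Row a=T, b=F, c=F, d=F, e=T: (d ⊕ (((c → b) → (a ∨ e)) ∧ a)) = T, (a ↔ (e ∨ a)) = T, so the formula = F.
Row a=T, b=F, c=F, d=F, e=F: (d ⊕ (((c → b) → (a ∨ e)) ∧ a)) = T, (a ↔ (e ∨ a)) = T, so the formula = F.
Row a=F, b=F, c=T, d=T, e=F: (d ⊕ (((c → b) → (a ∨ e)) ∧ a)) = T, (a ↔ (e ∨ a)) = T, so the formula = F.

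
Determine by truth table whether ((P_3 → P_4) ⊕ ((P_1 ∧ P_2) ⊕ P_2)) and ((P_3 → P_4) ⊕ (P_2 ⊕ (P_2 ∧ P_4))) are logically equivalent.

P_1 | P_2 | P_3 | P_4 || φ | ψ
 T  |  T  |  T  |  T  || T | T
 T  |  T  |  T  |  F  || F | T
 T  |  T  |  F  |  T  || T | T
 T  |  T  |  F  |  F  || T | F
 T  |  F  |  T  |  T  || T | T
 T  |  F  |  T  |  F  || F | F
 T  |  F  |  F  |  T  || T | T
 T  |  F  |  F  |  F  || T | T
 F  |  T  |  T  |  T  || F | T
 F  |  T  |  T  |  F  || T | T
 F  |  T  |  F  |  T  || F | T
 F  |  T  |  F  |  F  || F | F
 F  |  F  |  T  |  T  || T | T
 F  |  F  |  T  |  F  || F | F
 F  |  F  |  F  |  T  || T | T
 F  |  F  |  F  |  F  || T | T
The columns differ at P_1=T, P_2=T, P_3=T, P_4=F (φ=F, ψ=T), so they are not equivalent.

not equivalent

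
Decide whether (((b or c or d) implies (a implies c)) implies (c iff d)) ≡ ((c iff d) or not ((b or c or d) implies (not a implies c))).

a  b  c  d  |  φ  ψ
T  T  T  T  |  T  T
T  T  T  F  |  F  F
T  T  F  T  |  T  F
T  T  F  F  |  T  T
T  F  T  T  |  T  T
T  F  T  F  |  F  F
T  F  F  T  |  T  F
T  F  F  F  |  T  T
F  T  T  T  |  T  T
F  T  T  F  |  F  F
F  T  F  T  |  F  T
F  T  F  F  |  T  T
F  F  T  T  |  T  T
F  F  T  F  |  F  F
F  F  F  T  |  F  T
F  F  F  F  |  T  T
The columns differ at a=T, b=T, c=F, d=T (φ=T, ψ=F), so they are not equivalent.

not equivalent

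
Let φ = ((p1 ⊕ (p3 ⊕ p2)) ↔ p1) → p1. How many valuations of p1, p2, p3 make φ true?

  p1  |   p2  |   p3  || (((p1 ⊕ (p3 ⊕ p2)) ↔ p1) → p1)
False | False | False ||             False             
False | False |  True ||              True             
False |  True | False ||              True             
False |  True |  True ||             False             
 True | False | False ||              True             
 True | False |  True ||              True             
 True |  True | False ||              True             
 True |  True |  True ||              True             
The formula is true on 6 of the 8 rows.

6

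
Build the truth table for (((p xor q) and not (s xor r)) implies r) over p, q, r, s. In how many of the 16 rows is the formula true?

14

  p   |   q   |   r   |   s   ||   φ  
False | False | False | False ||  True
False | False | False |  True ||  True
False | False |  True | False ||  True
False | False |  True |  True ||  True
False |  True | False | False || False
False |  True | False |  True ||  True
False |  True |  True | False ||  True
False |  True |  True |  True ||  True
 True | False | False | False || False
 True | False | False |  True ||  True
 True | False |  True | False ||  True
 True | False |  True |  True ||  True
 True |  True | False | False ||  True
 True |  True | False |  True ||  True
 True |  True |  True | False ||  True
 True |  True |  True |  True ||  True
The formula is true on 14 of the 16 rows.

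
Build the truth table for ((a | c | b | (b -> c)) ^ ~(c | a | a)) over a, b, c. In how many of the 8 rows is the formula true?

6

a  b  c     (b -> c)  (a | c | b | (b -> c))  (c | a | a)  ~(c | a | a)  φ
T  T  T        T                T                  T            F        T
T  T  F        F                T                  T            F        T
T  F  T        T                T                  T            F        T
T  F  F        T                T                  T            F        T
F  T  T        T                T                  T            F        T
F  T  F        F                T                  F            T        F
F  F  T        T                T                  T            F        T
F  F  F        T                T                  F            T        F
The formula is true on 6 of the 8 rows.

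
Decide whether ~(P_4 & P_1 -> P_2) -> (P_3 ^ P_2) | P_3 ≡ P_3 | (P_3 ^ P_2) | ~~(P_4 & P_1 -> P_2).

equivalent

P_1 | P_2 | P_3 | P_4 || φ | ψ
 T  |  T  |  T  |  T  || T | T
 T  |  T  |  T  |  F  || T | T
 T  |  T  |  F  |  T  || T | T
 T  |  T  |  F  |  F  || T | T
 T  |  F  |  T  |  T  || T | T
 T  |  F  |  T  |  F  || T | T
 T  |  F  |  F  |  T  || F | F
 T  |  F  |  F  |  F  || T | T
 F  |  T  |  T  |  T  || T | T
 F  |  T  |  T  |  F  || T | T
 F  |  T  |  F  |  T  || T | T
 F  |  T  |  F  |  F  || T | T
 F  |  F  |  T  |  T  || T | T
 F  |  F  |  T  |  F  || T | T
 F  |  F  |  F  |  T  || T | T
 F  |  F  |  F  |  F  || T | T
The columns for φ and ψ agree on every row, so they are logically equivalent.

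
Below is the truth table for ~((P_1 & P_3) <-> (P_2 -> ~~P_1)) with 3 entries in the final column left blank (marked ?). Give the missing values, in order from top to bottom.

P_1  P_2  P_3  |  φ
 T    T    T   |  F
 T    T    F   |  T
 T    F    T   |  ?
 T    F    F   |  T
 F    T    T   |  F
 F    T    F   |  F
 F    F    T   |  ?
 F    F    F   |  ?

Row P_1=T, P_2=F, P_3=T: (P_1 & P_3) = T, (P_2 -> ~~P_1) = T, ((P_1 & P_3) <-> (P_2 -> ~~P_1)) = T, so the formula = F.
Row P_1=F, P_2=F, P_3=T: (P_1 & P_3) = F, (P_2 -> ~~P_1) = T, ((P_1 & P_3) <-> (P_2 -> ~~P_1)) = F, so the formula = T.
Row P_1=F, P_2=F, P_3=F: (P_1 & P_3) = F, (P_2 -> ~~P_1) = T, ((P_1 & P_3) <-> (P_2 -> ~~P_1)) = F, so the formula = T.

F, T, T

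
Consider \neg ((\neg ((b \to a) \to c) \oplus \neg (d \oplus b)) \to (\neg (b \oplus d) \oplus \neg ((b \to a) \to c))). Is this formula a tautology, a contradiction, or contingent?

a | b | c | d || φ
1 | 1 | 1 | 1 || 0
1 | 1 | 1 | 0 || 0
1 | 1 | 0 | 1 || 0
1 | 1 | 0 | 0 || 0
1 | 0 | 1 | 1 || 0
1 | 0 | 1 | 0 || 0
1 | 0 | 0 | 1 || 0
1 | 0 | 0 | 0 || 0
0 | 1 | 1 | 1 || 0
0 | 1 | 1 | 0 || 0
0 | 1 | 0 | 1 || 0
0 | 1 | 0 | 0 || 0
0 | 0 | 1 | 1 || 0
0 | 0 | 1 | 0 || 0
0 | 0 | 0 | 1 || 0
0 | 0 | 0 | 0 || 0
Every row is 0, so the formula is a contradiction.

contradiction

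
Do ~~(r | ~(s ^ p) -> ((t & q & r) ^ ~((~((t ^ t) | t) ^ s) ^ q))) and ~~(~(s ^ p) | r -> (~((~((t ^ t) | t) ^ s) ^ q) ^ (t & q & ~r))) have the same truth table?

p | q | r | s | t || φ | ψ
T | T | T | T | T || F | T
T | T | T | T | F || F | F
T | T | T | F | T || T | F
T | T | T | F | F || T | T
T | T | F | T | T || T | F
T | T | F | T | F || F | F
T | T | F | F | T || T | T
T | T | F | F | F || T | T
T | F | T | T | T || F | F
T | F | T | T | F || T | T
T | F | T | F | T || T | T
T | F | T | F | F || F | F
T | F | F | T | T || F | F
T | F | F | T | F || T | T
T | F | F | F | T || T | T
T | F | F | F | F || T | T
F | T | T | T | T || F | T
F | T | T | T | F || F | F
F | T | T | F | T || T | F
F | T | T | F | F || T | T
F | T | F | T | T || T | T
F | T | F | T | F || T | T
F | T | F | F | T || F | T
F | T | F | F | F || T | T
F | F | T | T | T || F | F
F | F | T | T | F || T | T
F | F | T | F | T || T | T
F | F | T | F | F || F | F
F | F | F | T | T || T | T
F | F | F | T | F || T | T
F | F | F | F | T || T | T
F | F | F | F | F || F | F
The columns differ at p=T, q=T, r=T, s=T, t=T (φ=F, ψ=T), so they are not equivalent.

not equivalent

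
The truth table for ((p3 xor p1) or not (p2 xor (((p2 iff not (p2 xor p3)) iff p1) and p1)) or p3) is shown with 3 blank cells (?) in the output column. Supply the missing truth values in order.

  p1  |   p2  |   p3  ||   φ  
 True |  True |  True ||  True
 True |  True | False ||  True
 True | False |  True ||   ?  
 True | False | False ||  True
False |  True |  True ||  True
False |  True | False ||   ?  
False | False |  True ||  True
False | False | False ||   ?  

Row p1=True, p2=False, p3=True: (p3 xor p1) = False, not (p2 xor (((p2 iff not (p2 xor p3)) iff p1) and p1)) = False, so the formula = True.
Row p1=False, p2=True, p3=False: (p3 xor p1) = False, not (p2 xor (((p2 iff not (p2 xor p3)) iff p1) and p1)) = False, so the formula = False.
Row p1=False, p2=False, p3=False: (p3 xor p1) = False, not (p2 xor (((p2 iff not (p2 xor p3)) iff p1) and p1)) = True, so the formula = True.

True, False, True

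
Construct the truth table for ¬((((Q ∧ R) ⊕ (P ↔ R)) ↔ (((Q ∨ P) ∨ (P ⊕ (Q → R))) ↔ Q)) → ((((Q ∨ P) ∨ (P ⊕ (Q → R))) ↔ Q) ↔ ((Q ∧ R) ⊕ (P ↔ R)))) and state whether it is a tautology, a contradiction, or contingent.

contradiction

P  Q  R  |  φ
F  F  F  |  F
F  F  T  |  F
F  T  F  |  F
F  T  T  |  F
T  F  F  |  F
T  F  T  |  F
T  T  F  |  F
T  T  T  |  F
Every row is F, so the formula is a contradiction.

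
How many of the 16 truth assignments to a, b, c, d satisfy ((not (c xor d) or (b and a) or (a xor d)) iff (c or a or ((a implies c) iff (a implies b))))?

a  b  c  d  |  φ
F  F  F  F  |  T
F  F  F  T  |  T
F  F  T  F  |  F
F  F  T  T  |  T
F  T  F  F  |  T
F  T  F  T  |  T
F  T  T  F  |  F
F  T  T  T  |  T
T  F  F  F  |  T
T  F  F  T  |  F
T  F  T  F  |  T
T  F  T  T  |  T
T  T  F  F  |  T
T  T  F  T  |  T
T  T  T  F  |  T
T  T  T  T  |  T
The formula is true on 13 of the 16 rows.

13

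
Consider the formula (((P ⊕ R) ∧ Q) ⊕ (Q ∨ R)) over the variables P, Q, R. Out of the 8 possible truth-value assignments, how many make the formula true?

P | Q | R || (P ⊕ R) | ((P ⊕ R) ∧ Q) | (Q ∨ R) | (((P ⊕ R) ∧ Q) ⊕ (Q ∨ R))
T | T | T ||    F    |       F       |    T    |             T            
T | T | F ||    T    |       T       |    T    |             F            
T | F | T ||    F    |       F       |    T    |             T            
T | F | F ||    T    |       F       |    F    |             F            
F | T | T ||    T    |       T       |    T    |             F            
F | T | F ||    F    |       F       |    T    |             T            
F | F | T ||    T    |       F       |    T    |             T            
F | F | F ||    F    |       F       |    F    |             F            
The formula is true on 4 of the 8 rows.

4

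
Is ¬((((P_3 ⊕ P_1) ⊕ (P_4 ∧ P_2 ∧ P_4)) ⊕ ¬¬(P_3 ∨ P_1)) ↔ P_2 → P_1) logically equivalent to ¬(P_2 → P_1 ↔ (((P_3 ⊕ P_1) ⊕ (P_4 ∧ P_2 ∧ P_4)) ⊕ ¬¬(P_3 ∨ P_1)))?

P_1  P_2  P_3  P_4  |  φ  ψ
 1    1    1    1   |  1  1
 1    1    1    0   |  0  0
 1    1    0    1   |  0  0
 1    1    0    0   |  1  1
 1    0    1    1   |  0  0
 1    0    1    0   |  0  0
 1    0    0    1   |  1  1
 1    0    0    0   |  1  1
 0    1    1    1   |  1  1
 0    1    1    0   |  0  0
 0    1    0    1   |  1  1
 0    1    0    0   |  0  0
 0    0    1    1   |  1  1
 0    0    1    0   |  1  1
 0    0    0    1   |  1  1
 0    0    0    0   |  1  1
The columns for φ and ψ agree on every row, so they are logically equivalent.

equivalent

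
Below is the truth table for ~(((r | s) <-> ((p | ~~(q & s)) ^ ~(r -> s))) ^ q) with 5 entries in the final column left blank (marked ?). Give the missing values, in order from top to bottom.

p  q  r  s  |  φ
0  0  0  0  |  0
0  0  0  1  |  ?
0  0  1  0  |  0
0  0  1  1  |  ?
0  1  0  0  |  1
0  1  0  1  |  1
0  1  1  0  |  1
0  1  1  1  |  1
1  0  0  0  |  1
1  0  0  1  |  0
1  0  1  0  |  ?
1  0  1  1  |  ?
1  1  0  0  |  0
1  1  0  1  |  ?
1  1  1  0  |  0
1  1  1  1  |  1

Row p=0, q=0, r=0, s=1: ((r | s) <-> ((p | ~~(q & s)) ^ ~(r -> s))) = 0, (((r | s) <-> ((p | ~~(q & s)) ^ ~(r -> s))) ^ q) = 0, so the formula = 1.
Row p=0, q=0, r=1, s=1: ((r | s) <-> ((p | ~~(q & s)) ^ ~(r -> s))) = 0, (((r | s) <-> ((p | ~~(q & s)) ^ ~(r -> s))) ^ q) = 0, so the formula = 1.
Row p=1, q=0, r=1, s=0: ((r | s) <-> ((p | ~~(q & s)) ^ ~(r -> s))) = 0, (((r | s) <-> ((p | ~~(q & s)) ^ ~(r -> s))) ^ q) = 0, so the formula = 1.
Row p=1, q=0, r=1, s=1: ((r | s) <-> ((p | ~~(q & s)) ^ ~(r -> s))) = 1, (((r | s) <-> ((p | ~~(q & s)) ^ ~(r -> s))) ^ q) = 1, so the formula = 0.
Row p=1, q=1, r=0, s=1: ((r | s) <-> ((p | ~~(q & s)) ^ ~(r -> s))) = 1, (((r | s) <-> ((p | ~~(q & s)) ^ ~(r -> s))) ^ q) = 0, so the formula = 1.

1, 1, 1, 0, 1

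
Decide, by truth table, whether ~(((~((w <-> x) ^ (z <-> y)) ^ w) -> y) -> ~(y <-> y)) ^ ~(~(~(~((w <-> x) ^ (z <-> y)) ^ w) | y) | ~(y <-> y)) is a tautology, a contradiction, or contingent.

x | y | z | w || (w <-> x) | (z <-> y) | ((w <-> x) ^ (z <-> y)) | ~((w <-> x) ^ (z <-> y)) | (y <-> y) | ~(y <-> y) | φ
T | T | T | T ||     T     |     T     |            F            |            T             |     T     |     F      | F
T | T | T | F ||     F     |     T     |            T            |            F             |     T     |     F      | F
T | T | F | T ||     T     |     F     |            T            |            F             |     T     |     F      | F
T | T | F | F ||     F     |     F     |            F            |            T             |     T     |     F      | F
T | F | T | T ||     T     |     F     |            T            |            F             |     T     |     F      | F
T | F | T | F ||     F     |     F     |            F            |            T             |     T     |     F      | F
T | F | F | T ||     T     |     T     |            F            |            T             |     T     |     F      | F
T | F | F | F ||     F     |     T     |            T            |            F             |     T     |     F      | F
F | T | T | T ||     F     |     T     |            T            |            F             |     T     |     F      | F
F | T | T | F ||     T     |     T     |            F            |            T             |     T     |     F      | F
F | T | F | T ||     F     |     F     |            F            |            T             |     T     |     F      | F
F | T | F | F ||     T     |     F     |            T            |            F             |     T     |     F      | F
F | F | T | T ||     F     |     F     |            F            |            T             |     T     |     F      | F
F | F | T | F ||     T     |     F     |            T            |            F             |     T     |     F      | F
F | F | F | T ||     F     |     T     |            T            |            F             |     T     |     F      | F
F | F | F | F ||     T     |     T     |            F            |            T             |     T     |     F      | F
Every row is F, so the formula is a contradiction.

contradiction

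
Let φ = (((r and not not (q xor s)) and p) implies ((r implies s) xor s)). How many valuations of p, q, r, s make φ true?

p | q | r | s || (q xor s) | not (q xor s) | not not (q xor s) | (r and not not (q xor s)) | (r implies s) | ((r implies s) xor s) | φ
1 | 1 | 1 | 1 ||     0     |       1       |         0         |             0             |       1       |           0           | 1
1 | 1 | 1 | 0 ||     1     |       0       |         1         |             1             |       0       |           0           | 0
1 | 1 | 0 | 1 ||     0     |       1       |         0         |             0             |       1       |           0           | 1
1 | 1 | 0 | 0 ||     1     |       0       |         1         |             0             |       1       |           1           | 1
1 | 0 | 1 | 1 ||     1     |       0       |         1         |             1             |       1       |           0           | 0
1 | 0 | 1 | 0 ||     0     |       1       |         0         |             0             |       0       |           0           | 1
1 | 0 | 0 | 1 ||     1     |       0       |         1         |             0             |       1       |           0           | 1
1 | 0 | 0 | 0 ||     0     |       1       |         0         |             0             |       1       |           1           | 1
0 | 1 | 1 | 1 ||     0     |       1       |         0         |             0             |       1       |           0           | 1
0 | 1 | 1 | 0 ||     1     |       0       |         1         |             1             |       0       |           0           | 1
0 | 1 | 0 | 1 ||     0     |       1       |         0         |             0             |       1       |           0           | 1
0 | 1 | 0 | 0 ||     1     |       0       |         1         |             0             |       1       |           1           | 1
0 | 0 | 1 | 1 ||     1     |       0       |         1         |             1             |       1       |           0           | 1
0 | 0 | 1 | 0 ||     0     |       1       |         0         |             0             |       0       |           0           | 1
0 | 0 | 0 | 1 ||     1     |       0       |         1         |             0             |       1       |           0           | 1
0 | 0 | 0 | 0 ||     0     |       1       |         0         |             0             |       1       |           1           | 1
The formula is true on 14 of the 16 rows.

14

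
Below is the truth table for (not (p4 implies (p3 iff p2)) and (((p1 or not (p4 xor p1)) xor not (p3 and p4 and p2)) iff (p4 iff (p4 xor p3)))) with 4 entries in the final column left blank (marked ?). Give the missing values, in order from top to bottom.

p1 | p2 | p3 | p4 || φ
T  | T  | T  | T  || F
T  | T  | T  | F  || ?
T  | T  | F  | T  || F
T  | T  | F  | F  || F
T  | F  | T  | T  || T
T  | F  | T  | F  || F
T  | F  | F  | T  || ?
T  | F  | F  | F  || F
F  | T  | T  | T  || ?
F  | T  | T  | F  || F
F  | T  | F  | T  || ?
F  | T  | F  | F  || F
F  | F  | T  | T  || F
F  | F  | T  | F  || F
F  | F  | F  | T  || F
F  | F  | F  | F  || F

F, F, F, T

Row p1=T, p2=T, p3=T, p4=F: not (p4 implies (p3 iff p2)) = F, (((p1 or not (p4 xor p1)) xor not (p3 and p4 and p2)) iff (p4 iff (p4 xor p3))) = T, so the formula = F.
Row p1=T, p2=F, p3=F, p4=T: not (p4 implies (p3 iff p2)) = F, (((p1 or not (p4 xor p1)) xor not (p3 and p4 and p2)) iff (p4 iff (p4 xor p3))) = F, so the formula = F.
Row p1=F, p2=T, p3=T, p4=T: not (p4 implies (p3 iff p2)) = F, (((p1 or not (p4 xor p1)) xor not (p3 and p4 and p2)) iff (p4 iff (p4 xor p3))) = T, so the formula = F.
Row p1=F, p2=T, p3=F, p4=T: not (p4 implies (p3 iff p2)) = T, (((p1 or not (p4 xor p1)) xor not (p3 and p4 and p2)) iff (p4 iff (p4 xor p3))) = T, so the formula = T.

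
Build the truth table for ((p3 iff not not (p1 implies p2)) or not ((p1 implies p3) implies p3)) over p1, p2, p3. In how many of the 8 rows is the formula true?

  p1  |   p2  |   p3  ||   φ  
False | False | False ||  True
False | False |  True ||  True
False |  True | False ||  True
False |  True |  True ||  True
 True | False | False ||  True
 True | False |  True || False
 True |  True | False || False
 True |  True |  True ||  True
The formula is true on 6 of the 8 rows.

6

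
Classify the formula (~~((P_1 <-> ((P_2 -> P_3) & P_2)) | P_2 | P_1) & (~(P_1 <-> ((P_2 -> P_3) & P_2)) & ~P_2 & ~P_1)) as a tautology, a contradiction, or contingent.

P_1 | P_2 | P_3 | φ
--- | --- | --- | -
 0  |  0  |  0  | 0
 0  |  0  |  1  | 0
 0  |  1  |  0  | 0
 0  |  1  |  1  | 0
 1  |  0  |  0  | 0
 1  |  0  |  1  | 0
 1  |  1  |  0  | 0
 1  |  1  |  1  | 0
Every row is 0, so the formula is a contradiction.

contradiction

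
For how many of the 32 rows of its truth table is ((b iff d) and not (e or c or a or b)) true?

a  b  c  d  e  |  φ
T  T  T  T  T  |  F
T  T  T  T  F  |  F
T  T  T  F  T  |  F
T  T  T  F  F  |  F
T  T  F  T  T  |  F
T  T  F  T  F  |  F
T  T  F  F  T  |  F
T  T  F  F  F  |  F
T  F  T  T  T  |  F
T  F  T  T  F  |  F
T  F  T  F  T  |  F
T  F  T  F  F  |  F
T  F  F  T  T  |  F
T  F  F  T  F  |  F
T  F  F  F  T  |  F
T  F  F  F  F  |  F
F  T  T  T  T  |  F
F  T  T  T  F  |  F
F  T  T  F  T  |  F
F  T  T  F  F  |  F
F  T  F  T  T  |  F
F  T  F  T  F  |  F
F  T  F  F  T  |  F
F  T  F  F  F  |  F
F  F  T  T  T  |  F
F  F  T  T  F  |  F
F  F  T  F  T  |  F
F  F  T  F  F  |  F
F  F  F  T  T  |  F
F  F  F  T  F  |  F
F  F  F  F  T  |  F
F  F  F  F  F  |  T
The formula is true on 1 of the 32 rows.

1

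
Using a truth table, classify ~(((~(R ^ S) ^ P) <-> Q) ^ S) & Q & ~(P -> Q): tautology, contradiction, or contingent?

contradiction

P  Q  R  S  |  (R ^ S)  ~(R ^ S)  (~(R ^ S) ^ P)  ((~(R ^ S) ^ P) <-> Q)  (((~(R ^ S) ^ P) <-> Q) ^ S)  (P -> Q)  ~(P -> Q)  (Q & ~(P -> Q))  φ
T  T  T  T  |     F        T            F                   F                          T                   T          F             F         F
T  T  T  F  |     T        F            T                   T                          T                   T          F             F         F
T  T  F  T  |     T        F            T                   T                          F                   T          F             F         F
T  T  F  F  |     F        T            F                   F                          F                   T          F             F         F
T  F  T  T  |     F        T            F                   T                          F                   F          T             F         F
T  F  T  F  |     T        F            T                   F                          F                   F          T             F         F
T  F  F  T  |     T        F            T                   F                          T                   F          T             F         F
T  F  F  F  |     F        T            F                   T                          T                   F          T             F         F
F  T  T  T  |     F        T            T                   T                          F                   T          F             F         F
F  T  T  F  |     T        F            F                   F                          F                   T          F             F         F
F  T  F  T  |     T        F            F                   F                          T                   T          F             F         F
F  T  F  F  |     F        T            T                   T                          T                   T          F             F         F
F  F  T  T  |     F        T            T                   F                          T                   T          F             F         F
F  F  T  F  |     T        F            F                   T                          T                   T          F             F         F
F  F  F  T  |     T        F            F                   T                          F                   T          F             F         F
F  F  F  F  |     F        T            T                   F                          F                   T          F             F         F
Every row is F, so the formula is a contradiction.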